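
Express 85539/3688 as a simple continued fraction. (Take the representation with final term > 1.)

85539 = 23*3688 + 715
3688 = 5*715 + 113
715 = 6*113 + 37
113 = 3*37 + 2
37 = 18*2 + 1
2 = 2*1 + 0  (stop)
So 85539/3688 = [23; 5, 6, 3, 18, 2].

[23; 5, 6, 3, 18, 2]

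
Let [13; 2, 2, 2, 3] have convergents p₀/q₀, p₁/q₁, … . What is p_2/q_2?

Using pₖ = aₖpₖ₋₁ + pₖ₋₂, qₖ = aₖqₖ₋₁ + qₖ₋₂ (with p₋₁=1, p₋₂=0, q₋₁=0, q₋₂=1):
  k=0: a=13, p=13, q=1
  k=1: a=2, p=27, q=2
  k=2: a=2, p=67, q=5

67/5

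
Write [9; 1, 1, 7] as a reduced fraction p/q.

Using pₖ = aₖpₖ₋₁ + pₖ₋₂ and qₖ = aₖqₖ₋₁ + qₖ₋₂:
  k=0: a=9, p=9, q=1
  k=1: a=1, p=10, q=1
  k=2: a=1, p=19, q=2
  k=3: a=7, p=143, q=15

143/15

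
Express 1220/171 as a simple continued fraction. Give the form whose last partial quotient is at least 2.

1220 = 7·171 + 23
171 = 7·23 + 10
23 = 2·10 + 3
10 = 3·3 + 1
3 = 3·1 + 0  (stop)
So 1220/171 = [7; 7, 2, 3, 3].

[7; 7, 2, 3, 3]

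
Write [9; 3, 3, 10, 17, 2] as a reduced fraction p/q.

Using pₖ = aₖpₖ₋₁ + pₖ₋₂ and qₖ = aₖqₖ₋₁ + qₖ₋₂:
  k=0: a=9, p=9, q=1
  k=1: a=3, p=28, q=3
  k=2: a=3, p=93, q=10
  k=3: a=10, p=958, q=103
  k=4: a=17, p=16379, q=1761
  k=5: a=2, p=33716, q=3625

33716/3625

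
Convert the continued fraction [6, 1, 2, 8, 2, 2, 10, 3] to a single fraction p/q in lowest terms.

Fold from the inside: start with 3/1.
  10 + 1/3 = 31/3
  2 + 3/31 = 65/31
  2 + 31/65 = 161/65
  8 + 65/161 = 1353/161
  2 + 161/1353 = 2867/1353
  1 + 1353/2867 = 4220/2867
  6 + 2867/4220 = 28187/4220

28187/4220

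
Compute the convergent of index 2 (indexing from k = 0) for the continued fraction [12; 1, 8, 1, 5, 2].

Using pₖ = aₖpₖ₋₁ + pₖ₋₂, qₖ = aₖqₖ₋₁ + qₖ₋₂ (with p₋₁=1, p₋₂=0, q₋₁=0, q₋₂=1):
  k=0: a=12, p=12, q=1
  k=1: a=1, p=13, q=1
  k=2: a=8, p=116, q=9

116/9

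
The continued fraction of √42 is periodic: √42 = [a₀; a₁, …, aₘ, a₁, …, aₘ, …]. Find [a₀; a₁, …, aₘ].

[6; 2, 12]

a₀ = ⌊√42⌋ = 6.
With m₀=0, d₀=1 and mₖ₊₁ = dₖaₖ − mₖ, dₖ₊₁ = (n − mₖ₊₁²)/dₖ, aₖ₊₁ = ⌊(a₀+mₖ₊₁)/dₖ₊₁⌋:
  k=1: m=6, d=6, a=2
  k=2: m=6, d=1, a=12
d=1 and a=2a₀=12 at k=2, so the next step gives (m, d) = (6, 6) again — its k=1 value — and the period has length 2.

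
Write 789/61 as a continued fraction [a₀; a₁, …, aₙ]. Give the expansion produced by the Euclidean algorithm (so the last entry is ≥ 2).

789 = 12*61 + 57
61 = 1*57 + 4
57 = 14*4 + 1
4 = 4*1 + 0  (stop)
So 789/61 = [12; 1, 14, 4].

[12; 1, 14, 4]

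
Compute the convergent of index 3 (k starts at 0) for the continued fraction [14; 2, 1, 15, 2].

674/47

Using pₖ = aₖpₖ₋₁ + pₖ₋₂, qₖ = aₖqₖ₋₁ + qₖ₋₂ (with p₋₁=1, p₋₂=0, q₋₁=0, q₋₂=1):
  k=0: a=14, p=14, q=1
  k=1: a=2, p=29, q=2
  k=2: a=1, p=43, q=3
  k=3: a=15, p=674, q=47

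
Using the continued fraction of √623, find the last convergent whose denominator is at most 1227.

√623 = [24; 1, 23, 1, 48, …] (period length 4).
Convergents:
  p_0/q_0 = 24/1
  p_1/q_1 = 25/1
  p_2/q_2 = 599/24
  p_3/q_3 = 624/25
  p_4/q_4 = 30551/1224
  p_5/q_5 = 31175/1249
q_4 = 1224 ≤ 1227 < 1249 = q_5, so the answer is 30551/1224.

30551/1224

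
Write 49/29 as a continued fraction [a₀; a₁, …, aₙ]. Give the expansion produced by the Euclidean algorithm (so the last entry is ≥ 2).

49 = 1*29 + 20
29 = 1*20 + 9
20 = 2*9 + 2
9 = 4*2 + 1
2 = 2*1 + 0  (stop)
So 49/29 = [1; 1, 2, 4, 2].

[1; 1, 2, 4, 2]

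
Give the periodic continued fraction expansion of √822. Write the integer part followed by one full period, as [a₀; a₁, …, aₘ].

a₀ = ⌊√822⌋ = 28.
With m₀=0, d₀=1 and mₖ₊₁ = dₖaₖ − mₖ, dₖ₊₁ = (n − mₖ₊₁²)/dₖ, aₖ₊₁ = ⌊(a₀+mₖ₊₁)/dₖ₊₁⌋:
  k=1: m=28, d=38, a=1
  k=2: m=10, d=19, a=2
  k=3: m=28, d=2, a=28
  k=4: m=28, d=19, a=2
  k=5: m=10, d=38, a=1
  k=6: m=28, d=1, a=56
d=1 and a=2a₀=56 at k=6, so the next step gives (m, d) = (28, 38) again — its k=1 value — and the period has length 6.

[28; 1, 2, 28, 2, 1, 56]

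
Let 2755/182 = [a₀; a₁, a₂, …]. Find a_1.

2755 = 15·182 + 25   →  a_0 = 15
182 = 7·25 + 7   →  a_1 = 7

7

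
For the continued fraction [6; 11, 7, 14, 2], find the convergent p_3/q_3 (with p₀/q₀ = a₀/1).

Using pₖ = aₖpₖ₋₁ + pₖ₋₂, qₖ = aₖqₖ₋₁ + qₖ₋₂ (with p₋₁=1, p₋₂=0, q₋₁=0, q₋₂=1):
  k=0: a=6, p=6, q=1
  k=1: a=11, p=67, q=11
  k=2: a=7, p=475, q=78
  k=3: a=14, p=6717, q=1103

6717/1103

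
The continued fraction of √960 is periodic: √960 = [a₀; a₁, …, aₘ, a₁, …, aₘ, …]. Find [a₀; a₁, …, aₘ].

a₀ = ⌊√960⌋ = 30.
With m₀=0, d₀=1 and mₖ₊₁ = dₖaₖ − mₖ, dₖ₊₁ = (n − mₖ₊₁²)/dₖ, aₖ₊₁ = ⌊(a₀+mₖ₊₁)/dₖ₊₁⌋:
  k=1: m=30, d=60, a=1
  k=2: m=30, d=1, a=60
d=1 and a=2a₀=60 at k=2, so the next step gives (m, d) = (30, 60) again — its k=1 value — and the period has length 2.

[30; 1, 60]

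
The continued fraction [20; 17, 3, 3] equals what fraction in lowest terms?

3470/173

Using pₖ = aₖpₖ₋₁ + pₖ₋₂ and qₖ = aₖqₖ₋₁ + qₖ₋₂:
  k=0: a=20, p=20, q=1
  k=1: a=17, p=341, q=17
  k=2: a=3, p=1043, q=52
  k=3: a=3, p=3470, q=173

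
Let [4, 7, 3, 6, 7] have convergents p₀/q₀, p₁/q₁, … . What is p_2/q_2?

Using pₖ = aₖpₖ₋₁ + pₖ₋₂, qₖ = aₖqₖ₋₁ + qₖ₋₂ (with p₋₁=1, p₋₂=0, q₋₁=0, q₋₂=1):
  k=0: a=4, p=4, q=1
  k=1: a=7, p=29, q=7
  k=2: a=3, p=91, q=22

91/22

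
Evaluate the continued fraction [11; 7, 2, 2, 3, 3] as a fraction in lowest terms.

Fold from the inside: start with 3/1.
  3 + 1/3 = 10/3
  2 + 3/10 = 23/10
  2 + 10/23 = 56/23
  7 + 23/56 = 415/56
  11 + 56/415 = 4621/415

4621/415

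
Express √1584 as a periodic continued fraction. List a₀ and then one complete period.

a₀ = ⌊√1584⌋ = 39.
With m₀=0, d₀=1 and mₖ₊₁ = dₖaₖ − mₖ, dₖ₊₁ = (n − mₖ₊₁²)/dₖ, aₖ₊₁ = ⌊(a₀+mₖ₊₁)/dₖ₊₁⌋:
  k=1: m=39, d=63, a=1
  k=2: m=24, d=16, a=3
  k=3: m=24, d=63, a=1
  k=4: m=39, d=1, a=78
d=1 and a=2a₀=78 at k=4, so the next step gives (m, d) = (39, 63) again — its k=1 value — and the period has length 4.

[39; 1, 3, 1, 78]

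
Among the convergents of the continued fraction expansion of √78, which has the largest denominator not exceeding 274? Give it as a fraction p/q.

945/107

√78 = [8; 1, 4, 1, 16, …] (period length 4).
Convergents:
  p_0/q_0 = 8/1
  p_1/q_1 = 9/1
  p_2/q_2 = 44/5
  p_3/q_3 = 53/6
  p_4/q_4 = 892/101
  p_5/q_5 = 945/107
  p_6/q_6 = 4672/529
q_5 = 107 ≤ 274 < 529 = q_6, so the answer is 945/107.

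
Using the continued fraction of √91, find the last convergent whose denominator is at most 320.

1574/165

√91 = [9; 1, 1, 5, 1, 5, 1, 1, 18, …] (period length 8).
Convergents:
  p_0/q_0 = 9/1
  p_1/q_1 = 10/1
  p_2/q_2 = 19/2
  p_3/q_3 = 105/11
  p_4/q_4 = 124/13
  p_5/q_5 = 725/76
  p_6/q_6 = 849/89
  p_7/q_7 = 1574/165
  p_8/q_8 = 29181/3059
q_7 = 165 ≤ 320 < 3059 = q_8, so the answer is 1574/165.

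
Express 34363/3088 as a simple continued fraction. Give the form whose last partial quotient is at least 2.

[11; 7, 1, 4, 2, 17, 2]

34363 = 11×3088 + 395
3088 = 7×395 + 323
395 = 1×323 + 72
323 = 4×72 + 35
72 = 2×35 + 2
35 = 17×2 + 1
2 = 2×1 + 0  (stop)
So 34363/3088 = [11; 7, 1, 4, 2, 17, 2].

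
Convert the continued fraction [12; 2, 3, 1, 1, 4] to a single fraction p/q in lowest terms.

Fold from the inside: start with 4/1.
  1 + 1/4 = 5/4
  1 + 4/5 = 9/5
  3 + 5/9 = 32/9
  2 + 9/32 = 73/32
  12 + 32/73 = 908/73

908/73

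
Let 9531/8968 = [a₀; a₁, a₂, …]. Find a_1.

15

9531 = 1·8968 + 563   →  a_0 = 1
8968 = 15·563 + 523   →  a_1 = 15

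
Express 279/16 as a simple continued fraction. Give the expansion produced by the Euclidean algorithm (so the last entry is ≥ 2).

[17; 2, 3, 2]

279 = 17·16 + 7
16 = 2·7 + 2
7 = 3·2 + 1
2 = 2·1 + 0  (stop)
So 279/16 = [17; 2, 3, 2].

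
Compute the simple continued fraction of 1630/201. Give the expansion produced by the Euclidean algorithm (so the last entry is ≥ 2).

1630 = 8*201 + 22
201 = 9*22 + 3
22 = 7*3 + 1
3 = 3*1 + 0  (stop)
So 1630/201 = [8; 9, 7, 3].

[8; 9, 7, 3]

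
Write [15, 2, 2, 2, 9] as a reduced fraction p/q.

Fold from the inside: start with 9/1.
  2 + 1/9 = 19/9
  2 + 9/19 = 47/19
  2 + 19/47 = 113/47
  15 + 47/113 = 1742/113

1742/113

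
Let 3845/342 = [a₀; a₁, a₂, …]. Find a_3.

3845 = 11·342 + 83   →  a_0 = 11
342 = 4·83 + 10   →  a_1 = 4
83 = 8·10 + 3   →  a_2 = 8
10 = 3·3 + 1   →  a_3 = 3

3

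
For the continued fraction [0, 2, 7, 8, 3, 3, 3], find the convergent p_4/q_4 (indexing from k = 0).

178/381

Using pₖ = aₖpₖ₋₁ + pₖ₋₂, qₖ = aₖqₖ₋₁ + qₖ₋₂ (with p₋₁=1, p₋₂=0, q₋₁=0, q₋₂=1):
  k=0: a=0, p=0, q=1
  k=1: a=2, p=1, q=2
  k=2: a=7, p=7, q=15
  k=3: a=8, p=57, q=122
  k=4: a=3, p=178, q=381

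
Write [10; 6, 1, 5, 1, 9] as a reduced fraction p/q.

Fold from the inside: start with 9/1.
  1 + 1/9 = 10/9
  5 + 9/10 = 59/10
  1 + 10/59 = 69/59
  6 + 59/69 = 473/69
  10 + 69/473 = 4799/473

4799/473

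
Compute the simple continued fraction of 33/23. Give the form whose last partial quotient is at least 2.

33 = 1×23 + 10
23 = 2×10 + 3
10 = 3×3 + 1
3 = 3×1 + 0  (stop)
So 33/23 = [1; 2, 3, 3].

[1; 2, 3, 3]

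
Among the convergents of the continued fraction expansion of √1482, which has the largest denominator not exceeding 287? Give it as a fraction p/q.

√1482 = [38; 2, 76, …] (period length 2).
Convergents:
  p_0/q_0 = 38/1
  p_1/q_1 = 77/2
  p_2/q_2 = 5890/153
  p_3/q_3 = 11857/308
q_2 = 153 ≤ 287 < 308 = q_3, so the answer is 5890/153.

5890/153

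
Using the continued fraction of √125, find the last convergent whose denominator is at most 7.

√125 = [11; 5, 1, 1, 5, 22, …] (period length 5).
Convergents:
  p_0/q_0 = 11/1
  p_1/q_1 = 56/5
  p_2/q_2 = 67/6
  p_3/q_3 = 123/11
q_2 = 6 ≤ 7 < 11 = q_3, so the answer is 67/6.

67/6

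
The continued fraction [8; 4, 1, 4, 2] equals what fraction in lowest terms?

Using pₖ = aₖpₖ₋₁ + pₖ₋₂ and qₖ = aₖqₖ₋₁ + qₖ₋₂:
  k=0: a=8, p=8, q=1
  k=1: a=4, p=33, q=4
  k=2: a=1, p=41, q=5
  k=3: a=4, p=197, q=24
  k=4: a=2, p=435, q=53

435/53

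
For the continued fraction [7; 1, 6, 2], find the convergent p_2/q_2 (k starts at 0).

55/7

Using pₖ = aₖpₖ₋₁ + pₖ₋₂, qₖ = aₖqₖ₋₁ + qₖ₋₂ (with p₋₁=1, p₋₂=0, q₋₁=0, q₋₂=1):
  k=0: a=7, p=7, q=1
  k=1: a=1, p=8, q=1
  k=2: a=6, p=55, q=7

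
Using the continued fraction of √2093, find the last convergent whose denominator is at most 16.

√2093 = [45; 1, 2, 1, 90, …] (period length 4).
Convergents:
  p_0/q_0 = 45/1
  p_1/q_1 = 46/1
  p_2/q_2 = 137/3
  p_3/q_3 = 183/4
  p_4/q_4 = 16607/363
q_3 = 4 ≤ 16 < 363 = q_4, so the answer is 183/4.

183/4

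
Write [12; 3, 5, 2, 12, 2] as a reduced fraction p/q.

11169/907

Using pₖ = aₖpₖ₋₁ + pₖ₋₂ and qₖ = aₖqₖ₋₁ + qₖ₋₂:
  k=0: a=12, p=12, q=1
  k=1: a=3, p=37, q=3
  k=2: a=5, p=197, q=16
  k=3: a=2, p=431, q=35
  k=4: a=12, p=5369, q=436
  k=5: a=2, p=11169, q=907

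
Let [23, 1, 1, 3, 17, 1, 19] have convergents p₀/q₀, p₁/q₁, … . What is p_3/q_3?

Using pₖ = aₖpₖ₋₁ + pₖ₋₂, qₖ = aₖqₖ₋₁ + qₖ₋₂ (with p₋₁=1, p₋₂=0, q₋₁=0, q₋₂=1):
  k=0: a=23, p=23, q=1
  k=1: a=1, p=24, q=1
  k=2: a=1, p=47, q=2
  k=3: a=3, p=165, q=7

165/7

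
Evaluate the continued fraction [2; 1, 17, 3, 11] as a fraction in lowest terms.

Fold from the inside: start with 11/1.
  3 + 1/11 = 34/11
  17 + 11/34 = 589/34
  1 + 34/589 = 623/589
  2 + 589/623 = 1835/623

1835/623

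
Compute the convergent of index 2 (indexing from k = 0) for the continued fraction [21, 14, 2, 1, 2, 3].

611/29

Using pₖ = aₖpₖ₋₁ + pₖ₋₂, qₖ = aₖqₖ₋₁ + qₖ₋₂ (with p₋₁=1, p₋₂=0, q₋₁=0, q₋₂=1):
  k=0: a=21, p=21, q=1
  k=1: a=14, p=295, q=14
  k=2: a=2, p=611, q=29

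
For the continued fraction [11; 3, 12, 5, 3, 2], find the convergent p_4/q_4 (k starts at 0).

Using pₖ = aₖpₖ₋₁ + pₖ₋₂, qₖ = aₖqₖ₋₁ + qₖ₋₂ (with p₋₁=1, p₋₂=0, q₋₁=0, q₋₂=1):
  k=0: a=11, p=11, q=1
  k=1: a=3, p=34, q=3
  k=2: a=12, p=419, q=37
  k=3: a=5, p=2129, q=188
  k=4: a=3, p=6806, q=601

6806/601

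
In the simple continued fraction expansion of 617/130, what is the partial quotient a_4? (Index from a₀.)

15

617 = 4·130 + 97   →  a_0 = 4
130 = 1·97 + 33   →  a_1 = 1
97 = 2·33 + 31   →  a_2 = 2
33 = 1·31 + 2   →  a_3 = 1
31 = 15·2 + 1   →  a_4 = 15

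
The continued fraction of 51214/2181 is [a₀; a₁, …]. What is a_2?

13

51214 = 23·2181 + 1051   →  a_0 = 23
2181 = 2·1051 + 79   →  a_1 = 2
1051 = 13·79 + 24   →  a_2 = 13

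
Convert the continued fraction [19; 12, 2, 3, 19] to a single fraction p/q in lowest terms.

Using pₖ = aₖpₖ₋₁ + pₖ₋₂ and qₖ = aₖqₖ₋₁ + qₖ₋₂:
  k=0: a=19, p=19, q=1
  k=1: a=12, p=229, q=12
  k=2: a=2, p=477, q=25
  k=3: a=3, p=1660, q=87
  k=4: a=19, p=32017, q=1678

32017/1678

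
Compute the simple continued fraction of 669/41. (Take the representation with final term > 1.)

669 = 16×41 + 13
41 = 3×13 + 2
13 = 6×2 + 1
2 = 2×1 + 0  (stop)
So 669/41 = [16; 3, 6, 2].

[16; 3, 6, 2]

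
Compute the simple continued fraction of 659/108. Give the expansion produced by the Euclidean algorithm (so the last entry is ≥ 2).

659 = 6·108 + 11
108 = 9·11 + 9
11 = 1·9 + 2
9 = 4·2 + 1
2 = 2·1 + 0  (stop)
So 659/108 = [6; 9, 1, 4, 2].

[6; 9, 1, 4, 2]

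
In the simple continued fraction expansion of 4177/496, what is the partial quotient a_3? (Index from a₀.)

4177 = 8·496 + 209   →  a_0 = 8
496 = 2·209 + 78   →  a_1 = 2
209 = 2·78 + 53   →  a_2 = 2
78 = 1·53 + 25   →  a_3 = 1

1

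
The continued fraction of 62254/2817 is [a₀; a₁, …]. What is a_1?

10

62254 = 22·2817 + 280   →  a_0 = 22
2817 = 10·280 + 17   →  a_1 = 10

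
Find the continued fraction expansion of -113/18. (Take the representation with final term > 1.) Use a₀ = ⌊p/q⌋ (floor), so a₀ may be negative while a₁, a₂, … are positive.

[-7; 1, 2, 1, 1, 2]

-113 = -7·18 + 13
18 = 1·13 + 5
13 = 2·5 + 3
5 = 1·3 + 2
3 = 1·2 + 1
2 = 2·1 + 0  (stop)
So -113/18 = [-7; 1, 2, 1, 1, 2].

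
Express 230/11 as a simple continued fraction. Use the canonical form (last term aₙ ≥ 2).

230 = 20×11 + 10
11 = 1×10 + 1
10 = 10×1 + 0  (stop)
So 230/11 = [20; 1, 10].

[20; 1, 10]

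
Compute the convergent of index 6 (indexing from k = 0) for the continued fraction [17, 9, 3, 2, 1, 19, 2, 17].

Using pₖ = aₖpₖ₋₁ + pₖ₋₂, qₖ = aₖqₖ₋₁ + qₖ₋₂ (with p₋₁=1, p₋₂=0, q₋₁=0, q₋₂=1):
  k=0: a=17, p=17, q=1
  k=1: a=9, p=154, q=9
  k=2: a=3, p=479, q=28
  k=3: a=2, p=1112, q=65
  k=4: a=1, p=1591, q=93
  k=5: a=19, p=31341, q=1832
  k=6: a=2, p=64273, q=3757

64273/3757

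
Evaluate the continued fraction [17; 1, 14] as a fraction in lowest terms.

Fold from the inside: start with 14/1.
  1 + 1/14 = 15/14
  17 + 14/15 = 269/15

269/15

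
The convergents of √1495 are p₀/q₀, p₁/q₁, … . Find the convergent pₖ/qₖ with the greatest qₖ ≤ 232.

8893/230

√1495 = [38; 1, 1, 1, 76, …] (period length 4).
Convergents:
  p_0/q_0 = 38/1
  p_1/q_1 = 39/1
  p_2/q_2 = 77/2
  p_3/q_3 = 116/3
  p_4/q_4 = 8893/230
  p_5/q_5 = 9009/233
q_4 = 230 ≤ 232 < 233 = q_5, so the answer is 8893/230.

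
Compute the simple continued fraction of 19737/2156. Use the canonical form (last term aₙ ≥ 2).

[9; 6, 2, 9, 3, 2, 2]

19737 = 9·2156 + 333
2156 = 6·333 + 158
333 = 2·158 + 17
158 = 9·17 + 5
17 = 3·5 + 2
5 = 2·2 + 1
2 = 2·1 + 0  (stop)
So 19737/2156 = [9; 6, 2, 9, 3, 2, 2].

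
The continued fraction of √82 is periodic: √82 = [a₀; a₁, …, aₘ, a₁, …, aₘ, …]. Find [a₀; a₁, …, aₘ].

[9; 18]

a₀ = ⌊√82⌋ = 9.
With m₀=0, d₀=1 and mₖ₊₁ = dₖaₖ − mₖ, dₖ₊₁ = (n − mₖ₊₁²)/dₖ, aₖ₊₁ = ⌊(a₀+mₖ₊₁)/dₖ₊₁⌋:
  k=1: m=9, d=1, a=18
d=1 and a=2a₀=18 at k=1, so the next step gives (m, d) = (9, 1) again — its k=1 value — and the period has length 1.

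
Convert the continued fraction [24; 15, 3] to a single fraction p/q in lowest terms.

1107/46

Using pₖ = aₖpₖ₋₁ + pₖ₋₂ and qₖ = aₖqₖ₋₁ + qₖ₋₂:
  k=0: a=24, p=24, q=1
  k=1: a=15, p=361, q=15
  k=2: a=3, p=1107, q=46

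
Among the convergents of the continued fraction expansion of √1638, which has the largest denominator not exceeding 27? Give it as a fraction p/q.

688/17

√1638 = [40; 2, 8, 2, 80, …] (period length 4).
Convergents:
  p_0/q_0 = 40/1
  p_1/q_1 = 81/2
  p_2/q_2 = 688/17
  p_3/q_3 = 1457/36
q_2 = 17 ≤ 27 < 36 = q_3, so the answer is 688/17.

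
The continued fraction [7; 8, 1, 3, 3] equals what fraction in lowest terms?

Fold from the inside: start with 3/1.
  3 + 1/3 = 10/3
  1 + 3/10 = 13/10
  8 + 10/13 = 114/13
  7 + 13/114 = 811/114

811/114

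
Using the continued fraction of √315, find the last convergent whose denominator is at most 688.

10081/568

√315 = [17; 1, 2, 1, 34, …] (period length 4).
Convergents:
  p_0/q_0 = 17/1
  p_1/q_1 = 18/1
  p_2/q_2 = 53/3
  p_3/q_3 = 71/4
  p_4/q_4 = 2467/139
  p_5/q_5 = 2538/143
  p_6/q_6 = 7543/425
  p_7/q_7 = 10081/568
  p_8/q_8 = 350297/19737
q_7 = 568 ≤ 688 < 19737 = q_8, so the answer is 10081/568.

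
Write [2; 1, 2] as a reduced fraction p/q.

Fold from the inside: start with 2/1.
  1 + 1/2 = 3/2
  2 + 2/3 = 8/3

8/3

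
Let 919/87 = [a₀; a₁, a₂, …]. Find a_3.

3

919 = 10·87 + 49   →  a_0 = 10
87 = 1·49 + 38   →  a_1 = 1
49 = 1·38 + 11   →  a_2 = 1
38 = 3·11 + 5   →  a_3 = 3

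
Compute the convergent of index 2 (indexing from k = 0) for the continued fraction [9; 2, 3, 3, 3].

Using pₖ = aₖpₖ₋₁ + pₖ₋₂, qₖ = aₖqₖ₋₁ + qₖ₋₂ (with p₋₁=1, p₋₂=0, q₋₁=0, q₋₂=1):
  k=0: a=9, p=9, q=1
  k=1: a=2, p=19, q=2
  k=2: a=3, p=66, q=7

66/7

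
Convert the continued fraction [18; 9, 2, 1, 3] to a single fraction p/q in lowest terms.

1865/103

Fold from the inside: start with 3/1.
  1 + 1/3 = 4/3
  2 + 3/4 = 11/4
  9 + 4/11 = 103/11
  18 + 11/103 = 1865/103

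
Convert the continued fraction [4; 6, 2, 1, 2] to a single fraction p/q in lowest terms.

Fold from the inside: start with 2/1.
  1 + 1/2 = 3/2
  2 + 2/3 = 8/3
  6 + 3/8 = 51/8
  4 + 8/51 = 212/51

212/51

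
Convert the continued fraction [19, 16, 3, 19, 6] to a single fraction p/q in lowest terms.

109240/5731

Fold from the inside: start with 6/1.
  19 + 1/6 = 115/6
  3 + 6/115 = 351/115
  16 + 115/351 = 5731/351
  19 + 351/5731 = 109240/5731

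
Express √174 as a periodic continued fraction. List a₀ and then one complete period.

a₀ = ⌊√174⌋ = 13.
With m₀=0, d₀=1 and mₖ₊₁ = dₖaₖ − mₖ, dₖ₊₁ = (n − mₖ₊₁²)/dₖ, aₖ₊₁ = ⌊(a₀+mₖ₊₁)/dₖ₊₁⌋:
  k=1: m=13, d=5, a=5
  k=2: m=12, d=6, a=4
  k=3: m=12, d=5, a=5
  k=4: m=13, d=1, a=26
d=1 and a=2a₀=26 at k=4, so the next step gives (m, d) = (13, 5) again — its k=1 value — and the period has length 4.

[13; 5, 4, 5, 26]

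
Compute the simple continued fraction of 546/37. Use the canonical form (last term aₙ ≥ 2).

[14; 1, 3, 9]

546 = 14×37 + 28
37 = 1×28 + 9
28 = 3×9 + 1
9 = 9×1 + 0  (stop)
So 546/37 = [14; 1, 3, 9].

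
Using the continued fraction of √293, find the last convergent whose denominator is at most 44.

√293 = [17; 8, 1, 1, 8, 34, …] (period length 5).
Convergents:
  p_0/q_0 = 17/1
  p_1/q_1 = 137/8
  p_2/q_2 = 154/9
  p_3/q_3 = 291/17
  p_4/q_4 = 2482/145
q_3 = 17 ≤ 44 < 145 = q_4, so the answer is 291/17.

291/17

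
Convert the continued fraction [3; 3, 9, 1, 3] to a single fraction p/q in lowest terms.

Using pₖ = aₖpₖ₋₁ + pₖ₋₂ and qₖ = aₖqₖ₋₁ + qₖ₋₂:
  k=0: a=3, p=3, q=1
  k=1: a=3, p=10, q=3
  k=2: a=9, p=93, q=28
  k=3: a=1, p=103, q=31
  k=4: a=3, p=402, q=121

402/121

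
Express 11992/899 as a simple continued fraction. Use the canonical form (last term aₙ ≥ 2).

11992 = 13*899 + 305
899 = 2*305 + 289
305 = 1*289 + 16
289 = 18*16 + 1
16 = 16*1 + 0  (stop)
So 11992/899 = [13; 2, 1, 18, 16].

[13; 2, 1, 18, 16]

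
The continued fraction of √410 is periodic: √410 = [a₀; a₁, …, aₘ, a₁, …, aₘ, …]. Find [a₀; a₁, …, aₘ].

a₀ = ⌊√410⌋ = 20.
With m₀=0, d₀=1 and mₖ₊₁ = dₖaₖ − mₖ, dₖ₊₁ = (n − mₖ₊₁²)/dₖ, aₖ₊₁ = ⌊(a₀+mₖ₊₁)/dₖ₊₁⌋:
  k=1: m=20, d=10, a=4
  k=2: m=20, d=1, a=40
d=1 and a=2a₀=40 at k=2, so the next step gives (m, d) = (20, 10) again — its k=1 value — and the period has length 2.

[20; 4, 40]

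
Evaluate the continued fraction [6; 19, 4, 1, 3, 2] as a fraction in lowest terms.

Fold from the inside: start with 2/1.
  3 + 1/2 = 7/2
  1 + 2/7 = 9/7
  4 + 7/9 = 43/9
  19 + 9/43 = 826/43
  6 + 43/826 = 4999/826

4999/826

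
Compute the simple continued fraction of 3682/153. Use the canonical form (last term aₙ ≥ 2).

[24; 15, 3, 3]

3682 = 24·153 + 10
153 = 15·10 + 3
10 = 3·3 + 1
3 = 3·1 + 0  (stop)
So 3682/153 = [24; 15, 3, 3].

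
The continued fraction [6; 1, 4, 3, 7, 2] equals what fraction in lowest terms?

Fold from the inside: start with 2/1.
  7 + 1/2 = 15/2
  3 + 2/15 = 47/15
  4 + 15/47 = 203/47
  1 + 47/203 = 250/203
  6 + 203/250 = 1703/250

1703/250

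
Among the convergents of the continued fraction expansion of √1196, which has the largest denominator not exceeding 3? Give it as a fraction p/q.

69/2

√1196 = [34; 1, 1, 2, 1, 1, 68, …] (period length 6).
Convergents:
  p_0/q_0 = 34/1
  p_1/q_1 = 35/1
  p_2/q_2 = 69/2
  p_3/q_3 = 173/5
q_2 = 2 ≤ 3 < 5 = q_3, so the answer is 69/2.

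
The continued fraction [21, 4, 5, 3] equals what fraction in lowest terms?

Using pₖ = aₖpₖ₋₁ + pₖ₋₂ and qₖ = aₖqₖ₋₁ + qₖ₋₂:
  k=0: a=21, p=21, q=1
  k=1: a=4, p=85, q=4
  k=2: a=5, p=446, q=21
  k=3: a=3, p=1423, q=67

1423/67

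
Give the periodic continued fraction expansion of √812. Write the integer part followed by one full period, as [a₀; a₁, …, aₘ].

a₀ = ⌊√812⌋ = 28.
With m₀=0, d₀=1 and mₖ₊₁ = dₖaₖ − mₖ, dₖ₊₁ = (n − mₖ₊₁²)/dₖ, aₖ₊₁ = ⌊(a₀+mₖ₊₁)/dₖ₊₁⌋:
  k=1: m=28, d=28, a=2
  k=2: m=28, d=1, a=56
d=1 and a=2a₀=56 at k=2, so the next step gives (m, d) = (28, 28) again — its k=1 value — and the period has length 2.

[28; 2, 56]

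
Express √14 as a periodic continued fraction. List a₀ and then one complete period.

a₀ = ⌊√14⌋ = 3.
With m₀=0, d₀=1 and mₖ₊₁ = dₖaₖ − mₖ, dₖ₊₁ = (n − mₖ₊₁²)/dₖ, aₖ₊₁ = ⌊(a₀+mₖ₊₁)/dₖ₊₁⌋:
  k=1: m=3, d=5, a=1
  k=2: m=2, d=2, a=2
  k=3: m=2, d=5, a=1
  k=4: m=3, d=1, a=6
d=1 and a=2a₀=6 at k=4, so the next step gives (m, d) = (3, 5) again — its k=1 value — and the period has length 4.

[3; 1, 2, 1, 6]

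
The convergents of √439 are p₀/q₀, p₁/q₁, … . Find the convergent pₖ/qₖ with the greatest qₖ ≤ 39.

√439 = [20; 1, 19, 1, 40, …] (period length 4).
Convergents:
  p_0/q_0 = 20/1
  p_1/q_1 = 21/1
  p_2/q_2 = 419/20
  p_3/q_3 = 440/21
  p_4/q_4 = 18019/860
q_3 = 21 ≤ 39 < 860 = q_4, so the answer is 440/21.

440/21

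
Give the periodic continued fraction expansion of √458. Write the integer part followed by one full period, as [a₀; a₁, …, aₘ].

a₀ = ⌊√458⌋ = 21.
With m₀=0, d₀=1 and mₖ₊₁ = dₖaₖ − mₖ, dₖ₊₁ = (n − mₖ₊₁²)/dₖ, aₖ₊₁ = ⌊(a₀+mₖ₊₁)/dₖ₊₁⌋:
  k=1: m=21, d=17, a=2
  k=2: m=13, d=17, a=2
  k=3: m=21, d=1, a=42
d=1 and a=2a₀=42 at k=3, so the next step gives (m, d) = (21, 17) again — its k=1 value — and the period has length 3.

[21; 2, 2, 42]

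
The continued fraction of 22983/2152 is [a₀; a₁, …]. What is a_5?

2

22983 = 10·2152 + 1463   →  a_0 = 10
2152 = 1·1463 + 689   →  a_1 = 1
1463 = 2·689 + 85   →  a_2 = 2
689 = 8·85 + 9   →  a_3 = 8
85 = 9·9 + 4   →  a_4 = 9
9 = 2·4 + 1   →  a_5 = 2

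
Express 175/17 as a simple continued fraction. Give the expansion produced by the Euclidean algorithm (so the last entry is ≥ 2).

[10; 3, 2, 2]

175 = 10×17 + 5
17 = 3×5 + 2
5 = 2×2 + 1
2 = 2×1 + 0  (stop)
So 175/17 = [10; 3, 2, 2].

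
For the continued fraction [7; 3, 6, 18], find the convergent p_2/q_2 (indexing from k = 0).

Using pₖ = aₖpₖ₋₁ + pₖ₋₂, qₖ = aₖqₖ₋₁ + qₖ₋₂ (with p₋₁=1, p₋₂=0, q₋₁=0, q₋₂=1):
  k=0: a=7, p=7, q=1
  k=1: a=3, p=22, q=3
  k=2: a=6, p=139, q=19

139/19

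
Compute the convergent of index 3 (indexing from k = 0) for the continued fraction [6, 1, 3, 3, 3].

Using pₖ = aₖpₖ₋₁ + pₖ₋₂, qₖ = aₖqₖ₋₁ + qₖ₋₂ (with p₋₁=1, p₋₂=0, q₋₁=0, q₋₂=1):
  k=0: a=6, p=6, q=1
  k=1: a=1, p=7, q=1
  k=2: a=3, p=27, q=4
  k=3: a=3, p=88, q=13

88/13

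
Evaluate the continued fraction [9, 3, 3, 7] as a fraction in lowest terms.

679/73

Fold from the inside: start with 7/1.
  3 + 1/7 = 22/7
  3 + 7/22 = 73/22
  9 + 22/73 = 679/73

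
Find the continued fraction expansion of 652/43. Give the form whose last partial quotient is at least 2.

[15; 6, 7]

652 = 15*43 + 7
43 = 6*7 + 1
7 = 7*1 + 0  (stop)
So 652/43 = [15; 6, 7].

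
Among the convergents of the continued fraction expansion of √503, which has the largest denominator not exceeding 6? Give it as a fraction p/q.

112/5

√503 = [22; 2, 2, 1, 21, 1, 2, 2, 44, …] (period length 8).
Convergents:
  p_0/q_0 = 22/1
  p_1/q_1 = 45/2
  p_2/q_2 = 112/5
  p_3/q_3 = 157/7
q_2 = 5 ≤ 6 < 7 = q_3, so the answer is 112/5.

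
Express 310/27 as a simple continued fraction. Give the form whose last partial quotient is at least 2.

[11; 2, 13]

310 = 11×27 + 13
27 = 2×13 + 1
13 = 13×1 + 0  (stop)
So 310/27 = [11; 2, 13].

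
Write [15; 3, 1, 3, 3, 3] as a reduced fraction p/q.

Using pₖ = aₖpₖ₋₁ + pₖ₋₂ and qₖ = aₖqₖ₋₁ + qₖ₋₂:
  k=0: a=15, p=15, q=1
  k=1: a=3, p=46, q=3
  k=2: a=1, p=61, q=4
  k=3: a=3, p=229, q=15
  k=4: a=3, p=748, q=49
  k=5: a=3, p=2473, q=162

2473/162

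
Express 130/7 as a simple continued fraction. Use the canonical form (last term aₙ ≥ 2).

130 = 18·7 + 4
7 = 1·4 + 3
4 = 1·3 + 1
3 = 3·1 + 0  (stop)
So 130/7 = [18; 1, 1, 3].

[18; 1, 1, 3]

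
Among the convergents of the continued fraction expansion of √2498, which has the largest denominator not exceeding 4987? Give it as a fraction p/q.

247351/4949

√2498 = [49; 1, 48, 1, 98, …] (period length 4).
Convergents:
  p_0/q_0 = 49/1
  p_1/q_1 = 50/1
  p_2/q_2 = 2449/49
  p_3/q_3 = 2499/50
  p_4/q_4 = 247351/4949
  p_5/q_5 = 249850/4999
q_4 = 4949 ≤ 4987 < 4999 = q_5, so the answer is 247351/4949.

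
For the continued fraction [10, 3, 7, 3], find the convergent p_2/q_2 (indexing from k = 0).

Using pₖ = aₖpₖ₋₁ + pₖ₋₂, qₖ = aₖqₖ₋₁ + qₖ₋₂ (with p₋₁=1, p₋₂=0, q₋₁=0, q₋₂=1):
  k=0: a=10, p=10, q=1
  k=1: a=3, p=31, q=3
  k=2: a=7, p=227, q=22

227/22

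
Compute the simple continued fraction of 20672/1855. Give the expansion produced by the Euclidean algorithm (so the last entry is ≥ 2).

20672 = 11·1855 + 267
1855 = 6·267 + 253
267 = 1·253 + 14
253 = 18·14 + 1
14 = 14·1 + 0  (stop)
So 20672/1855 = [11; 6, 1, 18, 14].

[11; 6, 1, 18, 14]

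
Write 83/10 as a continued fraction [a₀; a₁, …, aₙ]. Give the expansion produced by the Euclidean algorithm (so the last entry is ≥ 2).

[8; 3, 3]

83 = 8×10 + 3
10 = 3×3 + 1
3 = 3×1 + 0  (stop)
So 83/10 = [8; 3, 3].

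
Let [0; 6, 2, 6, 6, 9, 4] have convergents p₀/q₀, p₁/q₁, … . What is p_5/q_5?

Using pₖ = aₖpₖ₋₁ + pₖ₋₂, qₖ = aₖqₖ₋₁ + qₖ₋₂ (with p₋₁=1, p₋₂=0, q₋₁=0, q₋₂=1):
  k=0: a=0, p=0, q=1
  k=1: a=6, p=1, q=6
  k=2: a=2, p=2, q=13
  k=3: a=6, p=13, q=84
  k=4: a=6, p=80, q=517
  k=5: a=9, p=733, q=4737

733/4737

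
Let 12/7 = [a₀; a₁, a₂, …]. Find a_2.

2

12 = 1·7 + 5   →  a_0 = 1
7 = 1·5 + 2   →  a_1 = 1
5 = 2·2 + 1   →  a_2 = 2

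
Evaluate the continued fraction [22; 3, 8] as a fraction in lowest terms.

Using pₖ = aₖpₖ₋₁ + pₖ₋₂ and qₖ = aₖqₖ₋₁ + qₖ₋₂:
  k=0: a=22, p=22, q=1
  k=1: a=3, p=67, q=3
  k=2: a=8, p=558, q=25

558/25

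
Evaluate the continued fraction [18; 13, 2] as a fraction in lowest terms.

Using pₖ = aₖpₖ₋₁ + pₖ₋₂ and qₖ = aₖqₖ₋₁ + qₖ₋₂:
  k=0: a=18, p=18, q=1
  k=1: a=13, p=235, q=13
  k=2: a=2, p=488, q=27

488/27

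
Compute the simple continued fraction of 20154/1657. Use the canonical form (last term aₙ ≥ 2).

20154 = 12*1657 + 270
1657 = 6*270 + 37
270 = 7*37 + 11
37 = 3*11 + 4
11 = 2*4 + 3
4 = 1*3 + 1
3 = 3*1 + 0  (stop)
So 20154/1657 = [12; 6, 7, 3, 2, 1, 3].

[12; 6, 7, 3, 2, 1, 3]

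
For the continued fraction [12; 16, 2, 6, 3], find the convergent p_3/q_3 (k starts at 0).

2581/214

Using pₖ = aₖpₖ₋₁ + pₖ₋₂, qₖ = aₖqₖ₋₁ + qₖ₋₂ (with p₋₁=1, p₋₂=0, q₋₁=0, q₋₂=1):
  k=0: a=12, p=12, q=1
  k=1: a=16, p=193, q=16
  k=2: a=2, p=398, q=33
  k=3: a=6, p=2581, q=214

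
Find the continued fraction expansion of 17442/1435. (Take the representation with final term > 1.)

17442 = 12·1435 + 222
1435 = 6·222 + 103
222 = 2·103 + 16
103 = 6·16 + 7
16 = 2·7 + 2
7 = 3·2 + 1
2 = 2·1 + 0  (stop)
So 17442/1435 = [12; 6, 2, 6, 2, 3, 2].

[12; 6, 2, 6, 2, 3, 2]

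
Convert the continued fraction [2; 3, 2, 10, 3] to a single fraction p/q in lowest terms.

Using pₖ = aₖpₖ₋₁ + pₖ₋₂ and qₖ = aₖqₖ₋₁ + qₖ₋₂:
  k=0: a=2, p=2, q=1
  k=1: a=3, p=7, q=3
  k=2: a=2, p=16, q=7
  k=3: a=10, p=167, q=73
  k=4: a=3, p=517, q=226

517/226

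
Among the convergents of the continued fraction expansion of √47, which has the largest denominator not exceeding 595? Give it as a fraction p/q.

3942/575

√47 = [6; 1, 5, 1, 12, …] (period length 4).
Convergents:
  p_0/q_0 = 6/1
  p_1/q_1 = 7/1
  p_2/q_2 = 41/6
  p_3/q_3 = 48/7
  p_4/q_4 = 617/90
  p_5/q_5 = 665/97
  p_6/q_6 = 3942/575
  p_7/q_7 = 4607/672
q_6 = 575 ≤ 595 < 672 = q_7, so the answer is 3942/575.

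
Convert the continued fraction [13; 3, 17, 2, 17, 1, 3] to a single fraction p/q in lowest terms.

Using pₖ = aₖpₖ₋₁ + pₖ₋₂ and qₖ = aₖqₖ₋₁ + qₖ₋₂:
  k=0: a=13, p=13, q=1
  k=1: a=3, p=40, q=3
  k=2: a=17, p=693, q=52
  k=3: a=2, p=1426, q=107
  k=4: a=17, p=24935, q=1871
  k=5: a=1, p=26361, q=1978
  k=6: a=3, p=104018, q=7805

104018/7805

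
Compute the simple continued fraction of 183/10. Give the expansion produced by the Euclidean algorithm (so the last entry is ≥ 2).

183 = 18*10 + 3
10 = 3*3 + 1
3 = 3*1 + 0  (stop)
So 183/10 = [18; 3, 3].

[18; 3, 3]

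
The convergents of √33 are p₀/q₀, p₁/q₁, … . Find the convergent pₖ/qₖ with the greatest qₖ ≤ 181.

√33 = [5; 1, 2, 1, 10, …] (period length 4).
Convergents:
  p_0/q_0 = 5/1
  p_1/q_1 = 6/1
  p_2/q_2 = 17/3
  p_3/q_3 = 23/4
  p_4/q_4 = 247/43
  p_5/q_5 = 270/47
  p_6/q_6 = 787/137
  p_7/q_7 = 1057/184
q_6 = 137 ≤ 181 < 184 = q_7, so the answer is 787/137.

787/137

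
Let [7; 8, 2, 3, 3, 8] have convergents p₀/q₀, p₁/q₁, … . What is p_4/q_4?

Using pₖ = aₖpₖ₋₁ + pₖ₋₂, qₖ = aₖqₖ₋₁ + qₖ₋₂ (with p₋₁=1, p₋₂=0, q₋₁=0, q₋₂=1):
  k=0: a=7, p=7, q=1
  k=1: a=8, p=57, q=8
  k=2: a=2, p=121, q=17
  k=3: a=3, p=420, q=59
  k=4: a=3, p=1381, q=194

1381/194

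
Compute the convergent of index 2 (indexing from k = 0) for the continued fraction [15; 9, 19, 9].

Using pₖ = aₖpₖ₋₁ + pₖ₋₂, qₖ = aₖqₖ₋₁ + qₖ₋₂ (with p₋₁=1, p₋₂=0, q₋₁=0, q₋₂=1):
  k=0: a=15, p=15, q=1
  k=1: a=9, p=136, q=9
  k=2: a=19, p=2599, q=172

2599/172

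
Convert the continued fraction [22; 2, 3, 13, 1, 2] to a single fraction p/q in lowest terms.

6572/293

Fold from the inside: start with 2/1.
  1 + 1/2 = 3/2
  13 + 2/3 = 41/3
  3 + 3/41 = 126/41
  2 + 41/126 = 293/126
  22 + 126/293 = 6572/293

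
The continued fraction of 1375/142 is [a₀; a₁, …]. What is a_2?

1375 = 9·142 + 97   →  a_0 = 9
142 = 1·97 + 45   →  a_1 = 1
97 = 2·45 + 7   →  a_2 = 2

2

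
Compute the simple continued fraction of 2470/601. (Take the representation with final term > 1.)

2470 = 4×601 + 66
601 = 9×66 + 7
66 = 9×7 + 3
7 = 2×3 + 1
3 = 3×1 + 0  (stop)
So 2470/601 = [4; 9, 9, 2, 3].

[4; 9, 9, 2, 3]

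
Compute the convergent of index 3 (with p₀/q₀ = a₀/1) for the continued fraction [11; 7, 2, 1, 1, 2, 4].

245/22

Using pₖ = aₖpₖ₋₁ + pₖ₋₂, qₖ = aₖqₖ₋₁ + qₖ₋₂ (with p₋₁=1, p₋₂=0, q₋₁=0, q₋₂=1):
  k=0: a=11, p=11, q=1
  k=1: a=7, p=78, q=7
  k=2: a=2, p=167, q=15
  k=3: a=1, p=245, q=22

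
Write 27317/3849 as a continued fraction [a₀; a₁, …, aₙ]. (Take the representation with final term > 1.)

[7; 10, 3, 2, 3, 7, 2]

27317 = 7·3849 + 374
3849 = 10·374 + 109
374 = 3·109 + 47
109 = 2·47 + 15
47 = 3·15 + 2
15 = 7·2 + 1
2 = 2·1 + 0  (stop)
So 27317/3849 = [7; 10, 3, 2, 3, 7, 2].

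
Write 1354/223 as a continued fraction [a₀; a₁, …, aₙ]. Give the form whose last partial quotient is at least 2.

1354 = 6*223 + 16
223 = 13*16 + 15
16 = 1*15 + 1
15 = 15*1 + 0  (stop)
So 1354/223 = [6; 13, 1, 15].

[6; 13, 1, 15]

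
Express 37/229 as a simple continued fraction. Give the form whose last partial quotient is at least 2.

[0; 6, 5, 3, 2]

37 = 0·229 + 37
229 = 6·37 + 7
37 = 5·7 + 2
7 = 3·2 + 1
2 = 2·1 + 0  (stop)
So 37/229 = [0; 6, 5, 3, 2].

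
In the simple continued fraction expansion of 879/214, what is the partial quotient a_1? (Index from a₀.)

9

879 = 4·214 + 23   →  a_0 = 4
214 = 9·23 + 7   →  a_1 = 9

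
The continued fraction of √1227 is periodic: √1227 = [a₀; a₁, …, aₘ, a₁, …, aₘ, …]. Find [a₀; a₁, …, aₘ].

[35; 35, 70]

a₀ = ⌊√1227⌋ = 35.
With m₀=0, d₀=1 and mₖ₊₁ = dₖaₖ − mₖ, dₖ₊₁ = (n − mₖ₊₁²)/dₖ, aₖ₊₁ = ⌊(a₀+mₖ₊₁)/dₖ₊₁⌋:
  k=1: m=35, d=2, a=35
  k=2: m=35, d=1, a=70
d=1 and a=2a₀=70 at k=2, so the next step gives (m, d) = (35, 2) again — its k=1 value — and the period has length 2.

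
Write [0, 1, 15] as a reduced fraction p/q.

Using pₖ = aₖpₖ₋₁ + pₖ₋₂ and qₖ = aₖqₖ₋₁ + qₖ₋₂:
  k=0: a=0, p=0, q=1
  k=1: a=1, p=1, q=1
  k=2: a=15, p=15, q=16

15/16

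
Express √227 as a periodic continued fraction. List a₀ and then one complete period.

a₀ = ⌊√227⌋ = 15.
With m₀=0, d₀=1 and mₖ₊₁ = dₖaₖ − mₖ, dₖ₊₁ = (n − mₖ₊₁²)/dₖ, aₖ₊₁ = ⌊(a₀+mₖ₊₁)/dₖ₊₁⌋:
  k=1: m=15, d=2, a=15
  k=2: m=15, d=1, a=30
d=1 and a=2a₀=30 at k=2, so the next step gives (m, d) = (15, 2) again — its k=1 value — and the period has length 2.

[15; 15, 30]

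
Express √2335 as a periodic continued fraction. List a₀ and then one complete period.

a₀ = ⌊√2335⌋ = 48.

[48; 3, 9, 3, 96]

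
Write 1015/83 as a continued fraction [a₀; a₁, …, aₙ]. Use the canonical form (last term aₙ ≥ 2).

1015 = 12×83 + 19
83 = 4×19 + 7
19 = 2×7 + 5
7 = 1×5 + 2
5 = 2×2 + 1
2 = 2×1 + 0  (stop)
So 1015/83 = [12; 4, 2, 1, 2, 2].

[12; 4, 2, 1, 2, 2]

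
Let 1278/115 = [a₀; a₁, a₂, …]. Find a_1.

8

1278 = 11·115 + 13   →  a_0 = 11
115 = 8·13 + 11   →  a_1 = 8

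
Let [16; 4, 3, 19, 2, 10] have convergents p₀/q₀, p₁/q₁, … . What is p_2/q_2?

211/13

Using pₖ = aₖpₖ₋₁ + pₖ₋₂, qₖ = aₖqₖ₋₁ + qₖ₋₂ (with p₋₁=1, p₋₂=0, q₋₁=0, q₋₂=1):
  k=0: a=16, p=16, q=1
  k=1: a=4, p=65, q=4
  k=2: a=3, p=211, q=13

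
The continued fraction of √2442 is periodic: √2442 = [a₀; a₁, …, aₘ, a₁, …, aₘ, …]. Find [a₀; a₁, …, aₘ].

[49; 2, 2, 2, 98]

a₀ = ⌊√2442⌋ = 49.
With m₀=0, d₀=1 and mₖ₊₁ = dₖaₖ − mₖ, dₖ₊₁ = (n − mₖ₊₁²)/dₖ, aₖ₊₁ = ⌊(a₀+mₖ₊₁)/dₖ₊₁⌋:
  k=1: m=49, d=41, a=2
  k=2: m=33, d=33, a=2
  k=3: m=33, d=41, a=2
  k=4: m=49, d=1, a=98
d=1 and a=2a₀=98 at k=4, so the next step gives (m, d) = (49, 41) again — its k=1 value — and the period has length 4.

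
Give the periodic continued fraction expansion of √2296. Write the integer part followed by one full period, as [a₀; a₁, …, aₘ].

a₀ = ⌊√2296⌋ = 47.
With m₀=0, d₀=1 and mₖ₊₁ = dₖaₖ − mₖ, dₖ₊₁ = (n − mₖ₊₁²)/dₖ, aₖ₊₁ = ⌊(a₀+mₖ₊₁)/dₖ₊₁⌋:
  k=1: m=47, d=87, a=1
  k=2: m=40, d=8, a=10
  k=3: m=40, d=87, a=1
  k=4: m=47, d=1, a=94
d=1 and a=2a₀=94 at k=4, so the next step gives (m, d) = (47, 87) again — its k=1 value — and the period has length 4.

[47; 1, 10, 1, 94]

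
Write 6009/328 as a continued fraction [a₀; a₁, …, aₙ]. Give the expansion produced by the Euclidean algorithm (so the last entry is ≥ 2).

[18; 3, 8, 13]

6009 = 18×328 + 105
328 = 3×105 + 13
105 = 8×13 + 1
13 = 13×1 + 0  (stop)
So 6009/328 = [18; 3, 8, 13].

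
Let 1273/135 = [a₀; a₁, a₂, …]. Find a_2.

3

1273 = 9·135 + 58   →  a_0 = 9
135 = 2·58 + 19   →  a_1 = 2
58 = 3·19 + 1   →  a_2 = 3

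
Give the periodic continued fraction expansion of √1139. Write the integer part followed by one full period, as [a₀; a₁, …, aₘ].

a₀ = ⌊√1139⌋ = 33.

[33; 1, 2, 1, 66]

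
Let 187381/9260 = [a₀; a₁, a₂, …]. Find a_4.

2

187381 = 20·9260 + 2181   →  a_0 = 20
9260 = 4·2181 + 536   →  a_1 = 4
2181 = 4·536 + 37   →  a_2 = 4
536 = 14·37 + 18   →  a_3 = 14
37 = 2·18 + 1   →  a_4 = 2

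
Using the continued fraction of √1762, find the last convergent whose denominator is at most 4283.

148050/3527

√1762 = [41; 1, 40, 1, 82, …] (period length 4).
Convergents:
  p_0/q_0 = 41/1
  p_1/q_1 = 42/1
  p_2/q_2 = 1721/41
  p_3/q_3 = 1763/42
  p_4/q_4 = 146287/3485
  p_5/q_5 = 148050/3527
  p_6/q_6 = 6068287/144565
q_5 = 3527 ≤ 4283 < 144565 = q_6, so the answer is 148050/3527.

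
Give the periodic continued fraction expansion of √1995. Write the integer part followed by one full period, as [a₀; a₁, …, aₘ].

[44; 1, 1, 1, 88]

a₀ = ⌊√1995⌋ = 44.
With m₀=0, d₀=1 and mₖ₊₁ = dₖaₖ − mₖ, dₖ₊₁ = (n − mₖ₊₁²)/dₖ, aₖ₊₁ = ⌊(a₀+mₖ₊₁)/dₖ₊₁⌋:
  k=1: m=44, d=59, a=1
  k=2: m=15, d=30, a=1
  k=3: m=15, d=59, a=1
  k=4: m=44, d=1, a=88
d=1 and a=2a₀=88 at k=4, so the next step gives (m, d) = (44, 59) again — its k=1 value — and the period has length 4.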